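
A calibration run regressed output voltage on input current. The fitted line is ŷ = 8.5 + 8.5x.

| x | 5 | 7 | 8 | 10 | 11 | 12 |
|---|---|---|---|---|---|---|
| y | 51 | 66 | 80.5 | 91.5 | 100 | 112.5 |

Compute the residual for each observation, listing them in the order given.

0, -2, 4, -2, -2, 2

x=5: ŷ = 8.5 + 8.5·5 = 51; r = 51 − 51 = 0
x=7: ŷ = 8.5 + 8.5·7 = 68; r = 66 − 68 = -2
x=8: ŷ = 8.5 + 8.5·8 = 76.5; r = 80.5 − 76.5 = 4
x=10: ŷ = 8.5 + 8.5·10 = 93.5; r = 91.5 − 93.5 = -2
x=11: ŷ = 8.5 + 8.5·11 = 102; r = 100 − 102 = -2
x=12: ŷ = 8.5 + 8.5·12 = 110.5; r = 112.5 − 110.5 = 2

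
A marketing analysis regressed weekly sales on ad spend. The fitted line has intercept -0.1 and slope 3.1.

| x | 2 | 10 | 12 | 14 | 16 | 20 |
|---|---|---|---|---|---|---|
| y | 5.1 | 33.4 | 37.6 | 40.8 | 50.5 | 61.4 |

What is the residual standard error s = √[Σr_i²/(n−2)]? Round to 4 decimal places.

s = 1.9365

x=2: ŷ = -0.1 + 3.1·2 = 6.1; r = 5.1 − 6.1 = -1
x=10: ŷ = -0.1 + 3.1·10 = 30.9; r = 33.4 − 30.9 = 2.5
x=12: ŷ = -0.1 + 3.1·12 = 37.1; r = 37.6 − 37.1 = 0.5
x=14: ŷ = -0.1 + 3.1·14 = 43.3; r = 40.8 − 43.3 = -2.5
x=16: ŷ = -0.1 + 3.1·16 = 49.5; r = 50.5 − 49.5 = 1
x=20: ŷ = -0.1 + 3.1·20 = 61.9; r = 61.4 − 61.9 = -0.5
SSE = 1 + 6.25 + 0.25 + 6.25 + 1 + 0.25 = 15
s = √(15/4) = √3.75 ≈ 1.9365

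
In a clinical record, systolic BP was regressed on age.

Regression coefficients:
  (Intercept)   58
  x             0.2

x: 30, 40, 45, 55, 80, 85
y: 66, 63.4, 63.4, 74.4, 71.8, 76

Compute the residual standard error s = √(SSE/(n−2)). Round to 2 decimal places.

x=30: ŷ = 58 + 0.2·30 = 64; r = 66 − 64 = 2
x=40: ŷ = 58 + 0.2·40 = 66; r = 63.4 − 66 = -2.6
x=45: ŷ = 58 + 0.2·45 = 67; r = 63.4 − 67 = -3.6
x=55: ŷ = 58 + 0.2·55 = 69; r = 74.4 − 69 = 5.4
x=80: ŷ = 58 + 0.2·80 = 74; r = 71.8 − 74 = -2.2
x=85: ŷ = 58 + 0.2·85 = 75; r = 76 − 75 = 1
SSE = 4 + 6.76 + 12.96 + 29.16 + 4.84 + 1 = 58.72
s = √(58.72/4) = √14.68 ≈ 3.83

s = 3.83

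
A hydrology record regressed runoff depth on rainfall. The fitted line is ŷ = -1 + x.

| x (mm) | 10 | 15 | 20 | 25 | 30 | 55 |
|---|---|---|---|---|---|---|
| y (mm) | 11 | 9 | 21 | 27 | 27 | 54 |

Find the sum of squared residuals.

x=10: ŷ = -1 + 10 = 9; r = 11 − 9 = 2
x=15: ŷ = -1 + 15 = 14; r = 9 − 14 = -5
x=20: ŷ = -1 + 20 = 19; r = 21 − 19 = 2
x=25: ŷ = -1 + 25 = 24; r = 27 − 24 = 3
x=30: ŷ = -1 + 30 = 29; r = 27 − 29 = -2
x=55: ŷ = -1 + 55 = 54; r = 54 − 54 = 0
SSE = 4 + 25 + 4 + 9 + 4 + 0 = 46

SSE = 46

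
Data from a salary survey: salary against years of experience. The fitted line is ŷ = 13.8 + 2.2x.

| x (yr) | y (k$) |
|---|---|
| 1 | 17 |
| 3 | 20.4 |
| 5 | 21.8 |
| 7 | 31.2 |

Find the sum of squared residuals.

x=1: ŷ = 13.8 + 2.2·1 = 16; e = 17 − 16 = 1
x=3: ŷ = 13.8 + 2.2·3 = 20.4; e = 20.4 − 20.4 = 0
x=5: ŷ = 13.8 + 2.2·5 = 24.8; e = 21.8 − 24.8 = -3
x=7: ŷ = 13.8 + 2.2·7 = 29.2; e = 31.2 − 29.2 = 2
SSE = 1 + 0 + 9 + 4 = 14

SSE = 14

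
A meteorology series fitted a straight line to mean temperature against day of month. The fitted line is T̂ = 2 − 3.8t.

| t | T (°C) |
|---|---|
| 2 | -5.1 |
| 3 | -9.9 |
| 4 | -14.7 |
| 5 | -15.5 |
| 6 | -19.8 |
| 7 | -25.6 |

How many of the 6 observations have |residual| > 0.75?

4

t=2: T̂ = 2 − 3.8·2 = -5.6; r = -5.1 − (-5.6) = 0.5
t=3: T̂ = 2 − 3.8·3 = -9.4; r = -9.9 − (-9.4) = -0.5
t=4: T̂ = 2 − 3.8·4 = -13.2; r = -14.7 − (-13.2) = -1.5
t=5: T̂ = 2 − 3.8·5 = -17; r = -15.5 − (-17) = 1.5
t=6: T̂ = 2 − 3.8·6 = -20.8; r = -19.8 − (-20.8) = 1
t=7: T̂ = 2 − 3.8·7 = -24.6; r = -25.6 − (-24.6) = -1
|r| > 0.75: t=4 (|r|=1.5), t=5 (|r|=1.5), t=6 (|r|=1), t=7 (|r|=1) → 4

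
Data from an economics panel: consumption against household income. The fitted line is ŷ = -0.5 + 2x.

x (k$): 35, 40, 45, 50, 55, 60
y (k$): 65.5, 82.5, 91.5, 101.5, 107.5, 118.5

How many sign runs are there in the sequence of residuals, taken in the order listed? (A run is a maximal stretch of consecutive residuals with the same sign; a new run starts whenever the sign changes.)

3 runs

x=35: ŷ = -0.5 + 2·35 = 69.5; r = 65.5 − 69.5 = -4
x=40: ŷ = -0.5 + 2·40 = 79.5; r = 82.5 − 79.5 = 3
x=45: ŷ = -0.5 + 2·45 = 89.5; r = 91.5 − 89.5 = 2
x=50: ŷ = -0.5 + 2·50 = 99.5; r = 101.5 − 99.5 = 2
x=55: ŷ = -0.5 + 2·55 = 109.5; r = 107.5 − 109.5 = -2
x=60: ŷ = -0.5 + 2·60 = 119.5; r = 118.5 − 119.5 = -1
Signs: − + + + − −
Runs: −×1, +×3, −×2 → 3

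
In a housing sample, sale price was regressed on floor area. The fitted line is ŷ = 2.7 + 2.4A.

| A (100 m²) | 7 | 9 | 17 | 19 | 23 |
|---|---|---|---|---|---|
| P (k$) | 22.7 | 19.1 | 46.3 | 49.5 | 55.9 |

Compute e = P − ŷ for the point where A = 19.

ŷ = 2.7 + 2.4·19 = 48.3
e = 49.5 − 48.3 = 1.2

e = 1.2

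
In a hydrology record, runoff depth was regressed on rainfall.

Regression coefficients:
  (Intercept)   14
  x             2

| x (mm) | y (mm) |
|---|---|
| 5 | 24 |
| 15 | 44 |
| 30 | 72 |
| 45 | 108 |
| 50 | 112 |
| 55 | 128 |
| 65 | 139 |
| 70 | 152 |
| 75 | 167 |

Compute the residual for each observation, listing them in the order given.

0, 0, -2, 4, -2, 4, -5, -2, 3

x=5: ŷ = 14 + 2·5 = 24; r = 24 − 24 = 0
x=15: ŷ = 14 + 2·15 = 44; r = 44 − 44 = 0
x=30: ŷ = 14 + 2·30 = 74; r = 72 − 74 = -2
x=45: ŷ = 14 + 2·45 = 104; r = 108 − 104 = 4
x=50: ŷ = 14 + 2·50 = 114; r = 112 − 114 = -2
x=55: ŷ = 14 + 2·55 = 124; r = 128 − 124 = 4
x=65: ŷ = 14 + 2·65 = 144; r = 139 − 144 = -5
x=70: ŷ = 14 + 2·70 = 154; r = 152 − 154 = -2
x=75: ŷ = 14 + 2·75 = 164; r = 167 − 164 = 3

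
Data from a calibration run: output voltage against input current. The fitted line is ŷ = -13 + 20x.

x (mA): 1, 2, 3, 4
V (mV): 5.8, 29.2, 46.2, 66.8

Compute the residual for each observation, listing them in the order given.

-1.2, 2.2, -0.8, -0.2

x=1: ŷ = -13 + 20·1 = 7; e = 5.8 − 7 = -1.2
x=2: ŷ = -13 + 20·2 = 27; e = 29.2 − 27 = 2.2
x=3: ŷ = -13 + 20·3 = 47; e = 46.2 − 47 = -0.8
x=4: ŷ = -13 + 20·4 = 67; e = 66.8 − 67 = -0.2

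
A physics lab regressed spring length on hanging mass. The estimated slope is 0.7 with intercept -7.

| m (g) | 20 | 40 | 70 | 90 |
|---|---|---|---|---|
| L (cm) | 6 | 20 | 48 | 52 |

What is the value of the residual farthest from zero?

m=20: L̂ = -7 + 0.7·20 = 7; e = 6 − 7 = -1
m=40: L̂ = -7 + 0.7·40 = 21; e = 20 − 21 = -1
m=70: L̂ = -7 + 0.7·70 = 42; e = 48 − 42 = 6
m=90: L̂ = -7 + 0.7·90 = 56; e = 52 − 56 = -4
Largest |e| is 6 at m = 70, residual 6.

e = 6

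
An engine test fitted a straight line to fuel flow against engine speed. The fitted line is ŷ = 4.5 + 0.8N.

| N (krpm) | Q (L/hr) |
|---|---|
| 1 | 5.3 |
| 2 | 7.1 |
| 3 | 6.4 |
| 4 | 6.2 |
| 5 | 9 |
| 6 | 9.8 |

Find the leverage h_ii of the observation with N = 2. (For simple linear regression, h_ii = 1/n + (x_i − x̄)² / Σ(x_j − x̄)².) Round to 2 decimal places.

h = 0.30

N̄ = (1 + 2 + 3 + 4 + 5 + 6)/6 = 3.5
Σ(N − N̄)² = 6.25 + 2.25 + 0.25 + 0.25 + 2.25 + 6.25 = 17.5
h = 1/6 + (-1.5)²/17.5 = 0.166667 + 0.128571 = 0.30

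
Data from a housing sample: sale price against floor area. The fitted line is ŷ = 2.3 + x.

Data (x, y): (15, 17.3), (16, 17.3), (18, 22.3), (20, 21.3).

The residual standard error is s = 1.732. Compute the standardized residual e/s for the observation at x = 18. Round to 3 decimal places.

1.155

ŷ = 2.3 + 18 = 20.3
e = 22.3 − 20.3 = 2
e/s = 2 / 1.732 = 1.155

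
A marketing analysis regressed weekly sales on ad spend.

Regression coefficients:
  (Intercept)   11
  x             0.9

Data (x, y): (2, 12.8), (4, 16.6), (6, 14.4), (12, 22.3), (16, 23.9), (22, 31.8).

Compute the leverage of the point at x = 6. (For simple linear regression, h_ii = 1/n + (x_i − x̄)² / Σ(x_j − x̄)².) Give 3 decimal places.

h = 0.229

x̄ = (2 + 4 + 6 + 12 + 16 + 22)/6 = 10.3333
Σ(x − x̄)² = 69.4444 + 40.1111 + 18.7778 + 2.77778 + 32.1111 + 136.111 = 299.333
h = 1/6 + (-4.33333)²/299.333 = 0.166667 + 0.062732 = 0.229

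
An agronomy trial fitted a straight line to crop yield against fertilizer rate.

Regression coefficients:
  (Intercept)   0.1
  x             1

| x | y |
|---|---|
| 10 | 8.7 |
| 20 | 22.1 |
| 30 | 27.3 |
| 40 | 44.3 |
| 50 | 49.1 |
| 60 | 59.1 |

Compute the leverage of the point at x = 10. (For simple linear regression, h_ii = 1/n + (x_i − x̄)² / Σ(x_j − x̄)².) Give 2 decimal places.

h = 0.52

x̄ = (10 + 20 + 30 + 40 + 50 + 60)/6 = 35
Σ(x − x̄)² = 625 + 225 + 25 + 25 + 225 + 625 = 1750
h = 1/6 + (-25)²/1750 = 0.166667 + 0.357143 = 0.52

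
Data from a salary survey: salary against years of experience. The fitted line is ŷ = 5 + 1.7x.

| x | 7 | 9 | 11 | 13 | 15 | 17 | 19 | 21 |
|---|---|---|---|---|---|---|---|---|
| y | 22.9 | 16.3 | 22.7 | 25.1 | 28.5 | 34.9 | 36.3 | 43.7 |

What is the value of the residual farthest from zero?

x=7: ŷ = 5 + 1.7·7 = 16.9; e = 22.9 − 16.9 = 6
x=9: ŷ = 5 + 1.7·9 = 20.3; e = 16.3 − 20.3 = -4
x=11: ŷ = 5 + 1.7·11 = 23.7; e = 22.7 − 23.7 = -1
x=13: ŷ = 5 + 1.7·13 = 27.1; e = 25.1 − 27.1 = -2
x=15: ŷ = 5 + 1.7·15 = 30.5; e = 28.5 − 30.5 = -2
x=17: ŷ = 5 + 1.7·17 = 33.9; e = 34.9 − 33.9 = 1
x=19: ŷ = 5 + 1.7·19 = 37.3; e = 36.3 − 37.3 = -1
x=21: ŷ = 5 + 1.7·21 = 40.7; e = 43.7 − 40.7 = 3
Largest |e| is 6 at x = 7, residual 6.

e = 6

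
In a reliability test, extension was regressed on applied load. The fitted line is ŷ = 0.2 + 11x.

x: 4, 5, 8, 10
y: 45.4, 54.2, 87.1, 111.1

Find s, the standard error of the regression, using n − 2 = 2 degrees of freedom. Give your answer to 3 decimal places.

s = 1.493

x=4: ŷ = 0.2 + 11·4 = 44.2; e = 45.4 − 44.2 = 1.2
x=5: ŷ = 0.2 + 11·5 = 55.2; e = 54.2 − 55.2 = -1
x=8: ŷ = 0.2 + 11·8 = 88.2; e = 87.1 − 88.2 = -1.1
x=10: ŷ = 0.2 + 11·10 = 110.2; e = 111.1 − 110.2 = 0.9
SSE = 1.44 + 1 + 1.21 + 0.81 = 4.46
s = √(4.46/2) = √2.23 ≈ 1.493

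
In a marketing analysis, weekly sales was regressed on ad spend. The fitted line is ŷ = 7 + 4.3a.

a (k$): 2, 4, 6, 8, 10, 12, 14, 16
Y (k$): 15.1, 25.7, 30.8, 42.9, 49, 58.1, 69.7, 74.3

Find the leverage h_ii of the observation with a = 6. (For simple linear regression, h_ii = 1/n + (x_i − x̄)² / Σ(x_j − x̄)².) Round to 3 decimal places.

ā = (2 + 4 + 6 + 8 + 10 + 12 + 14 + 16)/8 = 9
Σ(a − ā)² = 49 + 25 + 9 + 1 + 1 + 9 + 25 + 49 = 168
h = 1/8 + (-3)²/168 = 0.125 + 0.0535714 = 0.179

h = 0.179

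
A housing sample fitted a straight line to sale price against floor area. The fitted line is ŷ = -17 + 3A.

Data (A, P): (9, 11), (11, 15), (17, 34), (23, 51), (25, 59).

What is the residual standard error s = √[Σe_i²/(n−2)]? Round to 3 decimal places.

A=9: ŷ = -17 + 3·9 = 10; e = 11 − 10 = 1
A=11: ŷ = -17 + 3·11 = 16; e = 15 − 16 = -1
A=17: ŷ = -17 + 3·17 = 34; e = 34 − 34 = 0
A=23: ŷ = -17 + 3·23 = 52; e = 51 − 52 = -1
A=25: ŷ = -17 + 3·25 = 58; e = 59 − 58 = 1
SSE = 1 + 1 + 0 + 1 + 1 = 4
s = √(4/3) = √1.33333 ≈ 1.155

s = 1.155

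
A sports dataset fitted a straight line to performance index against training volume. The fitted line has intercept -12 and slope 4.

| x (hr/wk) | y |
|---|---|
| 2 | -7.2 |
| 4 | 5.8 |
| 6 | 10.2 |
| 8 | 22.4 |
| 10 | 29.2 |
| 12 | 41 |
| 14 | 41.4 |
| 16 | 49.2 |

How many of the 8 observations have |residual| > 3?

2

x=2: ŷ = -12 + 4·2 = -4; r = -7.2 − (-4) = -3.2
x=4: ŷ = -12 + 4·4 = 4; r = 5.8 − 4 = 1.8
x=6: ŷ = -12 + 4·6 = 12; r = 10.2 − 12 = -1.8
x=8: ŷ = -12 + 4·8 = 20; r = 22.4 − 20 = 2.4
x=10: ŷ = -12 + 4·10 = 28; r = 29.2 − 28 = 1.2
x=12: ŷ = -12 + 4·12 = 36; r = 41 − 36 = 5
x=14: ŷ = -12 + 4·14 = 44; r = 41.4 − 44 = -2.6
x=16: ŷ = -12 + 4·16 = 52; r = 49.2 − 52 = -2.8
|r| > 3: x=2 (|r|=3.2), x=12 (|r|=5) → 2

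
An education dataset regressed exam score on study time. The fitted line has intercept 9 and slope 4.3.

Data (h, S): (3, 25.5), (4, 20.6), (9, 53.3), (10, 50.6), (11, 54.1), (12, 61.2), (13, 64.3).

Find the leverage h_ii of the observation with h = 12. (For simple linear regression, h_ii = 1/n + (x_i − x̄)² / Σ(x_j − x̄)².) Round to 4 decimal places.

h = 0.2516

h̄ = (3 + 4 + 9 + 10 + 11 + 12 + 13)/7 = 8.85714
Σ(h − h̄)² = 34.3061 + 23.5918 + 0.0204082 + 1.30612 + 4.59184 + 9.87755 + 17.1633 = 90.8571
h = 1/7 + (3.14286)²/90.8571 = 0.142857 + 0.108715 = 0.2516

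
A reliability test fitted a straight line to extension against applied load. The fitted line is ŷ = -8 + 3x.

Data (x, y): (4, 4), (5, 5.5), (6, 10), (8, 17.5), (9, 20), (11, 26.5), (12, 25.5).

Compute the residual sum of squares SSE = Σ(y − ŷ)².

SSE = 14

x=4: ŷ = -8 + 3·4 = 4; r = 4 − 4 = 0
x=5: ŷ = -8 + 3·5 = 7; r = 5.5 − 7 = -1.5
x=6: ŷ = -8 + 3·6 = 10; r = 10 − 10 = 0
x=8: ŷ = -8 + 3·8 = 16; r = 17.5 − 16 = 1.5
x=9: ŷ = -8 + 3·9 = 19; r = 20 − 19 = 1
x=11: ŷ = -8 + 3·11 = 25; r = 26.5 − 25 = 1.5
x=12: ŷ = -8 + 3·12 = 28; r = 25.5 − 28 = -2.5
SSE = 0 + 2.25 + 0 + 2.25 + 1 + 2.25 + 6.25 = 14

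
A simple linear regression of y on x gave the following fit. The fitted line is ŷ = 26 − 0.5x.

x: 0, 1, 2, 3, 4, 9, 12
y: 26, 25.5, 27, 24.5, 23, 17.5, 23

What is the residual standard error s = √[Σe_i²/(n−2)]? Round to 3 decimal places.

x=0: ŷ = 26 − 0.5·0 = 26; e = 26 − 26 = 0
x=1: ŷ = 26 − 0.5·1 = 25.5; e = 25.5 − 25.5 = 0
x=2: ŷ = 26 − 0.5·2 = 25; e = 27 − 25 = 2
x=3: ŷ = 26 − 0.5·3 = 24.5; e = 24.5 − 24.5 = 0
x=4: ŷ = 26 − 0.5·4 = 24; e = 23 − 24 = -1
x=9: ŷ = 26 − 0.5·9 = 21.5; e = 17.5 − 21.5 = -4
x=12: ŷ = 26 − 0.5·12 = 20; e = 23 − 20 = 3
SSE = 0 + 0 + 4 + 0 + 1 + 16 + 9 = 30
s = √(30/5) = √6 ≈ 2.449

s = 2.449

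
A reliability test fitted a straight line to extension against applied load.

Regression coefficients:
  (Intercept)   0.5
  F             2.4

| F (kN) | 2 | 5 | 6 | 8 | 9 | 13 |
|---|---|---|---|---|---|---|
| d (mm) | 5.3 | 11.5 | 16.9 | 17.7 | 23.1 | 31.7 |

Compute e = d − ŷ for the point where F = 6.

e = 2

ŷ = 0.5 + 2.4·6 = 14.9
e = 16.9 − 14.9 = 2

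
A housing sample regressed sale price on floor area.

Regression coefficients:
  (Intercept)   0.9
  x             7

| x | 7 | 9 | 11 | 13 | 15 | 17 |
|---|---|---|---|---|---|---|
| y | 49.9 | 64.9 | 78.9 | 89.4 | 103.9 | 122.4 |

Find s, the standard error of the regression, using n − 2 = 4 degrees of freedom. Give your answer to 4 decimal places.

s = 2.1506

x=7: ŷ = 0.9 + 7·7 = 49.9; e = 49.9 − 49.9 = 0
x=9: ŷ = 0.9 + 7·9 = 63.9; e = 64.9 − 63.9 = 1
x=11: ŷ = 0.9 + 7·11 = 77.9; e = 78.9 − 77.9 = 1
x=13: ŷ = 0.9 + 7·13 = 91.9; e = 89.4 − 91.9 = -2.5
x=15: ŷ = 0.9 + 7·15 = 105.9; e = 103.9 − 105.9 = -2
x=17: ŷ = 0.9 + 7·17 = 119.9; e = 122.4 − 119.9 = 2.5
SSE = 0 + 1 + 1 + 6.25 + 4 + 6.25 = 18.5
s = √(18.5/4) = √4.625 ≈ 2.1506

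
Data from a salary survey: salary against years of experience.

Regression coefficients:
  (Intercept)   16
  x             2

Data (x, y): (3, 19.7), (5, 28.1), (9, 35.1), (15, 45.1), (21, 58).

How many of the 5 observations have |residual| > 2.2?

x=3: ŷ = 16 + 2·3 = 22; e = 19.7 − 22 = -2.3
x=5: ŷ = 16 + 2·5 = 26; e = 28.1 − 26 = 2.1
x=9: ŷ = 16 + 2·9 = 34; e = 35.1 − 34 = 1.1
x=15: ŷ = 16 + 2·15 = 46; e = 45.1 − 46 = -0.9
x=21: ŷ = 16 + 2·21 = 58; e = 58 − 58 = 0
|e| > 2.2: x=3 (|e|=2.3) → 1

1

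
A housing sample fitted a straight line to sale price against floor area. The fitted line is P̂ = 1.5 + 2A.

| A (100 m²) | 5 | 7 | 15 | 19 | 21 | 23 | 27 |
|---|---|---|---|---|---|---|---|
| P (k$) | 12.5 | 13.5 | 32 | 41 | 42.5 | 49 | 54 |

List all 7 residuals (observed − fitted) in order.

A=5: P̂ = 1.5 + 2·5 = 11.5; r = 12.5 − 11.5 = 1
A=7: P̂ = 1.5 + 2·7 = 15.5; r = 13.5 − 15.5 = -2
A=15: P̂ = 1.5 + 2·15 = 31.5; r = 32 − 31.5 = 0.5
A=19: P̂ = 1.5 + 2·19 = 39.5; r = 41 − 39.5 = 1.5
A=21: P̂ = 1.5 + 2·21 = 43.5; r = 42.5 − 43.5 = -1
A=23: P̂ = 1.5 + 2·23 = 47.5; r = 49 − 47.5 = 1.5
A=27: P̂ = 1.5 + 2·27 = 55.5; r = 54 − 55.5 = -1.5

1, -2, 0.5, 1.5, -1, 1.5, -1.5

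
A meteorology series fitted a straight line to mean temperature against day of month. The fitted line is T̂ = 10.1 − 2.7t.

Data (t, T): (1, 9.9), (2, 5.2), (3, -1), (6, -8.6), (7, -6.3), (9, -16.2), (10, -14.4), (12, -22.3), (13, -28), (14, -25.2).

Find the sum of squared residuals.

SSE = 53.5

t=1: T̂ = 10.1 − 2.7·1 = 7.4; r = 9.9 − 7.4 = 2.5
t=2: T̂ = 10.1 − 2.7·2 = 4.7; r = 5.2 − 4.7 = 0.5
t=3: T̂ = 10.1 − 2.7·3 = 2; r = -1 − 2 = -3
t=6: T̂ = 10.1 − 2.7·6 = -6.1; r = -8.6 − (-6.1) = -2.5
t=7: T̂ = 10.1 − 2.7·7 = -8.8; r = -6.3 − (-8.8) = 2.5
t=9: T̂ = 10.1 − 2.7·9 = -14.2; r = -16.2 − (-14.2) = -2
t=10: T̂ = 10.1 − 2.7·10 = -16.9; r = -14.4 − (-16.9) = 2.5
t=12: T̂ = 10.1 − 2.7·12 = -22.3; r = -22.3 − (-22.3) = 0
t=13: T̂ = 10.1 − 2.7·13 = -25; r = -28 − (-25) = -3
t=14: T̂ = 10.1 − 2.7·14 = -27.7; r = -25.2 − (-27.7) = 2.5
SSE = 6.25 + 0.25 + 9 + 6.25 + 6.25 + 4 + 6.25 + 0 + 9 + 6.25 = 53.5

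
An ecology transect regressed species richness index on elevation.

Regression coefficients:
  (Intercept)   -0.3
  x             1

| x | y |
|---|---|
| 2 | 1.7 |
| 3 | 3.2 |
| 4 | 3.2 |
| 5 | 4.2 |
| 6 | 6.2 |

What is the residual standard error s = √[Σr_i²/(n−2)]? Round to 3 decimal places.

x=2: ŷ = -0.3 + 2 = 1.7; r = 1.7 − 1.7 = 0
x=3: ŷ = -0.3 + 3 = 2.7; r = 3.2 − 2.7 = 0.5
x=4: ŷ = -0.3 + 4 = 3.7; r = 3.2 − 3.7 = -0.5
x=5: ŷ = -0.3 + 5 = 4.7; r = 4.2 − 4.7 = -0.5
x=6: ŷ = -0.3 + 6 = 5.7; r = 6.2 − 5.7 = 0.5
SSE = 0 + 0.25 + 0.25 + 0.25 + 0.25 = 1
s = √(1/3) = √0.333333 ≈ 0.577

s = 0.577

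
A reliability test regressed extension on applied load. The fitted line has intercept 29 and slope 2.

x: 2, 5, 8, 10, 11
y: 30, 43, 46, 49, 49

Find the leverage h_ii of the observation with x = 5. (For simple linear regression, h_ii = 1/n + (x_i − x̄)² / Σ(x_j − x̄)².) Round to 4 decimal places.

x̄ = (2 + 5 + 8 + 10 + 11)/5 = 7.2
Σ(x − x̄)² = 27.04 + 4.84 + 0.64 + 7.84 + 14.44 = 54.8
h = 1/5 + (-2.2)²/54.8 = 0.2 + 0.0883212 = 0.2883

h = 0.2883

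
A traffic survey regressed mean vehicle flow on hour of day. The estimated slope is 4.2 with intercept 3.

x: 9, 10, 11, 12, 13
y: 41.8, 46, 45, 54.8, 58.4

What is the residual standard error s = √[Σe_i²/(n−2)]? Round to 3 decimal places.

s = 2.723

x=9: ŷ = 3 + 4.2·9 = 40.8; e = 41.8 − 40.8 = 1
x=10: ŷ = 3 + 4.2·10 = 45; e = 46 − 45 = 1
x=11: ŷ = 3 + 4.2·11 = 49.2; e = 45 − 49.2 = -4.2
x=12: ŷ = 3 + 4.2·12 = 53.4; e = 54.8 − 53.4 = 1.4
x=13: ŷ = 3 + 4.2·13 = 57.6; e = 58.4 − 57.6 = 0.8
SSE = 1 + 1 + 17.64 + 1.96 + 0.64 = 22.24
s = √(22.24/3) = √7.41333 ≈ 2.723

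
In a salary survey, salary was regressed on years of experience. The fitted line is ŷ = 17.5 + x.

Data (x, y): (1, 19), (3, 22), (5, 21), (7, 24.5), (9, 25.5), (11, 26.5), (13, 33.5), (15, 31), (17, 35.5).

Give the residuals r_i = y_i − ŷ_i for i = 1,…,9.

0.5, 1.5, -1.5, 0, -1, -2, 3, -1.5, 1

x=1: ŷ = 17.5 + 1 = 18.5; r = 19 − 18.5 = 0.5
x=3: ŷ = 17.5 + 3 = 20.5; r = 22 − 20.5 = 1.5
x=5: ŷ = 17.5 + 5 = 22.5; r = 21 − 22.5 = -1.5
x=7: ŷ = 17.5 + 7 = 24.5; r = 24.5 − 24.5 = 0
x=9: ŷ = 17.5 + 9 = 26.5; r = 25.5 − 26.5 = -1
x=11: ŷ = 17.5 + 11 = 28.5; r = 26.5 − 28.5 = -2
x=13: ŷ = 17.5 + 13 = 30.5; r = 33.5 − 30.5 = 3
x=15: ŷ = 17.5 + 15 = 32.5; r = 31 − 32.5 = -1.5
x=17: ŷ = 17.5 + 17 = 34.5; r = 35.5 − 34.5 = 1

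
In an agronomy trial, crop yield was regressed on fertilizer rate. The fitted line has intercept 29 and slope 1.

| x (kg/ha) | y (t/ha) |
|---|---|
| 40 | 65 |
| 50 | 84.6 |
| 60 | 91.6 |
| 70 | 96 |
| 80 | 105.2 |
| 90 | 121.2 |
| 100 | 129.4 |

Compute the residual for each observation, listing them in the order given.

x=40: ŷ = 29 + 40 = 69; e = 65 − 69 = -4
x=50: ŷ = 29 + 50 = 79; e = 84.6 − 79 = 5.6
x=60: ŷ = 29 + 60 = 89; e = 91.6 − 89 = 2.6
x=70: ŷ = 29 + 70 = 99; e = 96 − 99 = -3
x=80: ŷ = 29 + 80 = 109; e = 105.2 − 109 = -3.8
x=90: ŷ = 29 + 90 = 119; e = 121.2 − 119 = 2.2
x=100: ŷ = 29 + 100 = 129; e = 129.4 − 129 = 0.4

-4, 5.6, 2.6, -3, -3.8, 2.2, 0.4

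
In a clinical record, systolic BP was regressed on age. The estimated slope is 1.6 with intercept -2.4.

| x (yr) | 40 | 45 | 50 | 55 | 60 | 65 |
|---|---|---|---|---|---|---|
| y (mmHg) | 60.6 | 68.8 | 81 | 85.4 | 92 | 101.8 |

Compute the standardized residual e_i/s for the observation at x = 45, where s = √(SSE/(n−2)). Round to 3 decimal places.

x=40: ŷ = -2.4 + 1.6·40 = 61.6; e = 60.6 − 61.6 = -1
x=45: ŷ = -2.4 + 1.6·45 = 69.6; e = 68.8 − 69.6 = -0.8
x=50: ŷ = -2.4 + 1.6·50 = 77.6; e = 81 − 77.6 = 3.4
x=55: ŷ = -2.4 + 1.6·55 = 85.6; e = 85.4 − 85.6 = -0.2
x=60: ŷ = -2.4 + 1.6·60 = 93.6; e = 92 − 93.6 = -1.6
x=65: ŷ = -2.4 + 1.6·65 = 101.6; e = 101.8 − 101.6 = 0.2
SSE = 1 + 0.64 + 11.56 + 0.04 + 2.56 + 0.04 = 15.84
s = √(15.84/4) = 1.98997
e/s = -0.8 / 1.98997 = -0.402

-0.402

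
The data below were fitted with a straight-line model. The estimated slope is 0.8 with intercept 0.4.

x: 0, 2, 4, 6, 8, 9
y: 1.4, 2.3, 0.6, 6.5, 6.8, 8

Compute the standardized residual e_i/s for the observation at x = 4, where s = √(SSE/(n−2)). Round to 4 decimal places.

-1.7364

x=0: ŷ = 0.4 + 0.8·0 = 0.4; e = 1.4 − 0.4 = 1
x=2: ŷ = 0.4 + 0.8·2 = 2; e = 2.3 − 2 = 0.3
x=4: ŷ = 0.4 + 0.8·4 = 3.6; e = 0.6 − 3.6 = -3
x=6: ŷ = 0.4 + 0.8·6 = 5.2; e = 6.5 − 5.2 = 1.3
x=8: ŷ = 0.4 + 0.8·8 = 6.8; e = 6.8 − 6.8 = 0
x=9: ŷ = 0.4 + 0.8·9 = 7.6; e = 8 − 7.6 = 0.4
SSE = 1 + 0.09 + 9 + 1.69 + 0 + 0.16 = 11.94
s = √(11.94/4) = 1.72772
e/s = -3 / 1.72772 = -1.7364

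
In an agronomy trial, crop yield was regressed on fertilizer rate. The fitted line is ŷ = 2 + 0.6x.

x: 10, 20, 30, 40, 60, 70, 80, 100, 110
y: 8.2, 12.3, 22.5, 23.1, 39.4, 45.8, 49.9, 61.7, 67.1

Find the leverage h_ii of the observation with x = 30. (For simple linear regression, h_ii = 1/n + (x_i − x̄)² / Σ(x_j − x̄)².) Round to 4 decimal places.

x̄ = (10 + 20 + 30 + 40 + 60 + 70 + 80 + 100 + 110)/9 = 57.7778
Σ(x − x̄)² = 2282.72 + 1427.16 + 771.605 + 316.049 + 4.93827 + 149.383 + 493.827 + 1782.72 + 2727.16 = 9955.56
h = 1/9 + (-27.7778)²/9955.56 = 0.111111 + 0.077505 = 0.1886

h = 0.1886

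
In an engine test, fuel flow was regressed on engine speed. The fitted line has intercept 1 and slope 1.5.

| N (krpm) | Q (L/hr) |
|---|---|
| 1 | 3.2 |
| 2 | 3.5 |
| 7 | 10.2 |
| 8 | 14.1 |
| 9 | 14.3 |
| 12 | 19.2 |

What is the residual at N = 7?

e = -1.3

ŷ = 1 + 1.5·7 = 11.5
e = 10.2 − 11.5 = -1.3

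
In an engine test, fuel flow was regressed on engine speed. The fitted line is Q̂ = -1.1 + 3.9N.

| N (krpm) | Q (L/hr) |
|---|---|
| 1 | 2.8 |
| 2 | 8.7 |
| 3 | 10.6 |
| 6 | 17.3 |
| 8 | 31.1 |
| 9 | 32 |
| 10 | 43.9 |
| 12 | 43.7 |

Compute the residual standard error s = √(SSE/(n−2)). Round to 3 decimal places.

s = 3.512

N=1: Q̂ = -1.1 + 3.9·1 = 2.8; e = 2.8 − 2.8 = 0
N=2: Q̂ = -1.1 + 3.9·2 = 6.7; e = 8.7 − 6.7 = 2
N=3: Q̂ = -1.1 + 3.9·3 = 10.6; e = 10.6 − 10.6 = 0
N=6: Q̂ = -1.1 + 3.9·6 = 22.3; e = 17.3 − 22.3 = -5
N=8: Q̂ = -1.1 + 3.9·8 = 30.1; e = 31.1 − 30.1 = 1
N=9: Q̂ = -1.1 + 3.9·9 = 34; e = 32 − 34 = -2
N=10: Q̂ = -1.1 + 3.9·10 = 37.9; e = 43.9 − 37.9 = 6
N=12: Q̂ = -1.1 + 3.9·12 = 45.7; e = 43.7 − 45.7 = -2
SSE = 0 + 4 + 0 + 25 + 1 + 4 + 36 + 4 = 74
s = √(74/6) = √12.3333 ≈ 3.512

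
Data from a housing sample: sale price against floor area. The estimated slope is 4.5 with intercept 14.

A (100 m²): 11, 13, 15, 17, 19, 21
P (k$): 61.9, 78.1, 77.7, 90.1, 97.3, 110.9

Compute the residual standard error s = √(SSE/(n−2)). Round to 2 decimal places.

A=11: ŷ = 14 + 4.5·11 = 63.5; e = 61.9 − 63.5 = -1.6
A=13: ŷ = 14 + 4.5·13 = 72.5; e = 78.1 − 72.5 = 5.6
A=15: ŷ = 14 + 4.5·15 = 81.5; e = 77.7 − 81.5 = -3.8
A=17: ŷ = 14 + 4.5·17 = 90.5; e = 90.1 − 90.5 = -0.4
A=19: ŷ = 14 + 4.5·19 = 99.5; e = 97.3 − 99.5 = -2.2
A=21: ŷ = 14 + 4.5·21 = 108.5; e = 110.9 − 108.5 = 2.4
SSE = 2.56 + 31.36 + 14.44 + 0.16 + 4.84 + 5.76 = 59.12
s = √(59.12/4) = √14.78 ≈ 3.84

s = 3.84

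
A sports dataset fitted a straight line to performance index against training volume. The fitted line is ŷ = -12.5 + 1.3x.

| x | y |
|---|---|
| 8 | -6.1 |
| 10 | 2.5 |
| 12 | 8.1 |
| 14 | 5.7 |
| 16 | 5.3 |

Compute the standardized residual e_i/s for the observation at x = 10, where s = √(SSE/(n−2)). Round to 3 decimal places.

x=8: ŷ = -12.5 + 1.3·8 = -2.1; e = -6.1 − (-2.1) = -4
x=10: ŷ = -12.5 + 1.3·10 = 0.5; e = 2.5 − 0.5 = 2
x=12: ŷ = -12.5 + 1.3·12 = 3.1; e = 8.1 − 3.1 = 5
x=14: ŷ = -12.5 + 1.3·14 = 5.7; e = 5.7 − 5.7 = 0
x=16: ŷ = -12.5 + 1.3·16 = 8.3; e = 5.3 − 8.3 = -3
SSE = 16 + 4 + 25 + 0 + 9 = 54
s = √(54/3) = 4.24264
e/s = 2 / 4.24264 = 0.471

0.471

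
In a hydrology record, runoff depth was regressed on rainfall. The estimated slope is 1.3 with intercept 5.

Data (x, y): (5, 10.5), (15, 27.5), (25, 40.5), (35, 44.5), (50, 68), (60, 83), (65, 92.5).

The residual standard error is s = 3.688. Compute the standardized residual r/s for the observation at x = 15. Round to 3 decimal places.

ŷ = 5 + 1.3·15 = 24.5
r = 27.5 − 24.5 = 3
r/s = 3 / 3.688 = 0.813

0.813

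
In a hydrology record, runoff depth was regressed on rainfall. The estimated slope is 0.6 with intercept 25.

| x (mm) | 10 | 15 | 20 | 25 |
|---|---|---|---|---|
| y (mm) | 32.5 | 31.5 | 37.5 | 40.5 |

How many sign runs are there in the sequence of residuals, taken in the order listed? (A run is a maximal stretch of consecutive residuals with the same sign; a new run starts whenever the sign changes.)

x=10: ŷ = 25 + 0.6·10 = 31; e = 32.5 − 31 = 1.5
x=15: ŷ = 25 + 0.6·15 = 34; e = 31.5 − 34 = -2.5
x=20: ŷ = 25 + 0.6·20 = 37; e = 37.5 − 37 = 0.5
x=25: ŷ = 25 + 0.6·25 = 40; e = 40.5 − 40 = 0.5
Signs: + − + +
Runs: +×1, −×1, +×2 → 3

3 runs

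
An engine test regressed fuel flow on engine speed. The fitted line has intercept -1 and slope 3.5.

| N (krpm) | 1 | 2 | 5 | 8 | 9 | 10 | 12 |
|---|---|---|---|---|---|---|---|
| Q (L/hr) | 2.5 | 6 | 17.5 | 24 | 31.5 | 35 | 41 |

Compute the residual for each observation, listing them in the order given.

0, 0, 1, -3, 1, 1, 0

N=1: Q̂ = -1 + 3.5·1 = 2.5; e = 2.5 − 2.5 = 0
N=2: Q̂ = -1 + 3.5·2 = 6; e = 6 − 6 = 0
N=5: Q̂ = -1 + 3.5·5 = 16.5; e = 17.5 − 16.5 = 1
N=8: Q̂ = -1 + 3.5·8 = 27; e = 24 − 27 = -3
N=9: Q̂ = -1 + 3.5·9 = 30.5; e = 31.5 − 30.5 = 1
N=10: Q̂ = -1 + 3.5·10 = 34; e = 35 − 34 = 1
N=12: Q̂ = -1 + 3.5·12 = 41; e = 41 − 41 = 0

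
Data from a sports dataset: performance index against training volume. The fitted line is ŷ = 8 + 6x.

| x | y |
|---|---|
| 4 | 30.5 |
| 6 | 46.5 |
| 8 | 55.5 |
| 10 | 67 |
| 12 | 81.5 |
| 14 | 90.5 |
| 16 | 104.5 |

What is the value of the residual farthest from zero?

e = 2.5

x=4: ŷ = 8 + 6·4 = 32; e = 30.5 − 32 = -1.5
x=6: ŷ = 8 + 6·6 = 44; e = 46.5 − 44 = 2.5
x=8: ŷ = 8 + 6·8 = 56; e = 55.5 − 56 = -0.5
x=10: ŷ = 8 + 6·10 = 68; e = 67 − 68 = -1
x=12: ŷ = 8 + 6·12 = 80; e = 81.5 − 80 = 1.5
x=14: ŷ = 8 + 6·14 = 92; e = 90.5 − 92 = -1.5
x=16: ŷ = 8 + 6·16 = 104; e = 104.5 − 104 = 0.5
Largest |e| is 2.5 at x = 6, residual 2.5.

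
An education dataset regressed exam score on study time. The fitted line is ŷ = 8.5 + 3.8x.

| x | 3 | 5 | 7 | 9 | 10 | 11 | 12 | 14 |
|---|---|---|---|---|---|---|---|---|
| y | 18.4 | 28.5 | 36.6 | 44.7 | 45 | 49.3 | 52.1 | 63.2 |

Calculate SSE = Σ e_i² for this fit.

SSE = 19

x=3: ŷ = 8.5 + 3.8·3 = 19.9; e = 18.4 − 19.9 = -1.5
x=5: ŷ = 8.5 + 3.8·5 = 27.5; e = 28.5 − 27.5 = 1
x=7: ŷ = 8.5 + 3.8·7 = 35.1; e = 36.6 − 35.1 = 1.5
x=9: ŷ = 8.5 + 3.8·9 = 42.7; e = 44.7 − 42.7 = 2
x=10: ŷ = 8.5 + 3.8·10 = 46.5; e = 45 − 46.5 = -1.5
x=11: ŷ = 8.5 + 3.8·11 = 50.3; e = 49.3 − 50.3 = -1
x=12: ŷ = 8.5 + 3.8·12 = 54.1; e = 52.1 − 54.1 = -2
x=14: ŷ = 8.5 + 3.8·14 = 61.7; e = 63.2 − 61.7 = 1.5
SSE = 2.25 + 1 + 2.25 + 4 + 2.25 + 1 + 4 + 2.25 = 19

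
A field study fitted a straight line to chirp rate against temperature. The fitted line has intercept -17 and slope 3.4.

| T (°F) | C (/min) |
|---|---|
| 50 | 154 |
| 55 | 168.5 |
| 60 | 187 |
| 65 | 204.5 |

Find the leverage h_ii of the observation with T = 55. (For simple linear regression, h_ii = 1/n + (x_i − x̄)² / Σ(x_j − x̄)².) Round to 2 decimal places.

h = 0.30

T̄ = (50 + 55 + 60 + 65)/4 = 57.5
Σ(T − T̄)² = 56.25 + 6.25 + 6.25 + 56.25 = 125
h = 1/4 + (-2.5)²/125 = 0.25 + 0.05 = 0.30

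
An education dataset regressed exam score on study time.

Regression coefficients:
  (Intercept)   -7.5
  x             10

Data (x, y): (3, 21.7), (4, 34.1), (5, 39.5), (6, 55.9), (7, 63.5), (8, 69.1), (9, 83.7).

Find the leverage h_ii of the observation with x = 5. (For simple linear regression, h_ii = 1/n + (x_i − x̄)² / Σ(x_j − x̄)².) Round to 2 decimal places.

h = 0.18

x̄ = (3 + 4 + 5 + 6 + 7 + 8 + 9)/7 = 6
Σ(x − x̄)² = 9 + 4 + 1 + 0 + 1 + 4 + 9 = 28
h = 1/7 + (-1)²/28 = 0.142857 + 0.0357143 = 0.18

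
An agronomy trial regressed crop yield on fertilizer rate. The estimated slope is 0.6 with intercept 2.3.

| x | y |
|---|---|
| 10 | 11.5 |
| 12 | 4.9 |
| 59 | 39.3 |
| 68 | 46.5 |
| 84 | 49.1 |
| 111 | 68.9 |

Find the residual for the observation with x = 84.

r = -3.6

ŷ = 2.3 + 0.6·84 = 52.7
r = 49.1 − 52.7 = -3.6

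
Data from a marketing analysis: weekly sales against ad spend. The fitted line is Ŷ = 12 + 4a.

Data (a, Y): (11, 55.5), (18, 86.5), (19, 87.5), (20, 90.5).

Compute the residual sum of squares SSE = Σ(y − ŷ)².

SSE = 9

a=11: Ŷ = 12 + 4·11 = 56; e = 55.5 − 56 = -0.5
a=18: Ŷ = 12 + 4·18 = 84; e = 86.5 − 84 = 2.5
a=19: Ŷ = 12 + 4·19 = 88; e = 87.5 − 88 = -0.5
a=20: Ŷ = 12 + 4·20 = 92; e = 90.5 − 92 = -1.5
SSE = 0.25 + 6.25 + 0.25 + 2.25 = 9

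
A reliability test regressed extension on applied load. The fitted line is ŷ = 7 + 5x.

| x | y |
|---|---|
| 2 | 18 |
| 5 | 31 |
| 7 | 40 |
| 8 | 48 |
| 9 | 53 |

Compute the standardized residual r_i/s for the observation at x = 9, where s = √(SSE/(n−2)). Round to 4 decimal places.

0.6124

x=2: ŷ = 7 + 5·2 = 17; r = 18 − 17 = 1
x=5: ŷ = 7 + 5·5 = 32; r = 31 − 32 = -1
x=7: ŷ = 7 + 5·7 = 42; r = 40 − 42 = -2
x=8: ŷ = 7 + 5·8 = 47; r = 48 − 47 = 1
x=9: ŷ = 7 + 5·9 = 52; r = 53 − 52 = 1
SSE = 1 + 1 + 4 + 1 + 1 = 8
s = √(8/3) = 1.63299
r/s = 1 / 1.63299 = 0.6124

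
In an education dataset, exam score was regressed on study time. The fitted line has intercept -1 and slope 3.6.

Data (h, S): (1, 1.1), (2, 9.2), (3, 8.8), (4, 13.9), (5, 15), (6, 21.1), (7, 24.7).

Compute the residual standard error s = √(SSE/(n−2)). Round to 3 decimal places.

s = 1.844

h=1: Ŝ = -1 + 3.6·1 = 2.6; r = 1.1 − 2.6 = -1.5
h=2: Ŝ = -1 + 3.6·2 = 6.2; r = 9.2 − 6.2 = 3
h=3: Ŝ = -1 + 3.6·3 = 9.8; r = 8.8 − 9.8 = -1
h=4: Ŝ = -1 + 3.6·4 = 13.4; r = 13.9 − 13.4 = 0.5
h=5: Ŝ = -1 + 3.6·5 = 17; r = 15 − 17 = -2
h=6: Ŝ = -1 + 3.6·6 = 20.6; r = 21.1 − 20.6 = 0.5
h=7: Ŝ = -1 + 3.6·7 = 24.2; r = 24.7 − 24.2 = 0.5
SSE = 2.25 + 9 + 1 + 0.25 + 4 + 0.25 + 0.25 = 17
s = √(17/5) = √3.4 ≈ 1.844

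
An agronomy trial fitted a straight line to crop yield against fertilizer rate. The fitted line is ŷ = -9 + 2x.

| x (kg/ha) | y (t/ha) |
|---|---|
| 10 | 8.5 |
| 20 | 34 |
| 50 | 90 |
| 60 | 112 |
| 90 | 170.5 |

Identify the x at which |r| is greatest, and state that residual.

x = 20, r = 3

x=10: ŷ = -9 + 2·10 = 11; r = 8.5 − 11 = -2.5
x=20: ŷ = -9 + 2·20 = 31; r = 34 − 31 = 3
x=50: ŷ = -9 + 2·50 = 91; r = 90 − 91 = -1
x=60: ŷ = -9 + 2·60 = 111; r = 112 − 111 = 1
x=90: ŷ = -9 + 2·90 = 171; r = 170.5 − 171 = -0.5
Largest |r| is 3 at x = 20, residual 3.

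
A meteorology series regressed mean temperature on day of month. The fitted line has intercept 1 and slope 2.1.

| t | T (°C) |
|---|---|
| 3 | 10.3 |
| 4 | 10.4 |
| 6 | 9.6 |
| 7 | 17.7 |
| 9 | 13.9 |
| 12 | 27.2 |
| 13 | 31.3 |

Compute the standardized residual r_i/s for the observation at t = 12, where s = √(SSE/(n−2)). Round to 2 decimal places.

0.26

t=3: ŷ = 1 + 2.1·3 = 7.3; r = 10.3 − 7.3 = 3
t=4: ŷ = 1 + 2.1·4 = 9.4; r = 10.4 − 9.4 = 1
t=6: ŷ = 1 + 2.1·6 = 13.6; r = 9.6 − 13.6 = -4
t=7: ŷ = 1 + 2.1·7 = 15.7; r = 17.7 − 15.7 = 2
t=9: ŷ = 1 + 2.1·9 = 19.9; r = 13.9 − 19.9 = -6
t=12: ŷ = 1 + 2.1·12 = 26.2; r = 27.2 − 26.2 = 1
t=13: ŷ = 1 + 2.1·13 = 28.3; r = 31.3 − 28.3 = 3
SSE = 9 + 1 + 16 + 4 + 36 + 1 + 9 = 76
s = √(76/5) = 3.89872
r/s = 1 / 3.89872 = 0.26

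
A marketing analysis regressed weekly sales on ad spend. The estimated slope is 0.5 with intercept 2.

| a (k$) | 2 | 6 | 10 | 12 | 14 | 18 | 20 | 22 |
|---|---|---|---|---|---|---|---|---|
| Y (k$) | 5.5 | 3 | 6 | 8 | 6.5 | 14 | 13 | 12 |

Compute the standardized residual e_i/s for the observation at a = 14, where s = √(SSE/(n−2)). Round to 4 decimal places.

a=2: Ŷ = 2 + 0.5·2 = 3; e = 5.5 − 3 = 2.5
a=6: Ŷ = 2 + 0.5·6 = 5; e = 3 − 5 = -2
a=10: Ŷ = 2 + 0.5·10 = 7; e = 6 − 7 = -1
a=12: Ŷ = 2 + 0.5·12 = 8; e = 8 − 8 = 0
a=14: Ŷ = 2 + 0.5·14 = 9; e = 6.5 − 9 = -2.5
a=18: Ŷ = 2 + 0.5·18 = 11; e = 14 − 11 = 3
a=20: Ŷ = 2 + 0.5·20 = 12; e = 13 − 12 = 1
a=22: Ŷ = 2 + 0.5·22 = 13; e = 12 − 13 = -1
SSE = 6.25 + 4 + 1 + 0 + 6.25 + 9 + 1 + 1 = 28.5
s = √(28.5/6) = 2.17945
e/s = -2.5 / 2.17945 = -1.1471

-1.1471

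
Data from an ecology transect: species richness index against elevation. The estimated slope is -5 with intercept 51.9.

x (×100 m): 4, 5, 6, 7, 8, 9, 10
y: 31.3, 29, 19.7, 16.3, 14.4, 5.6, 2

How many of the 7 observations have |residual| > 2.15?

x=4: ŷ = 51.9 − 5·4 = 31.9; r = 31.3 − 31.9 = -0.6
x=5: ŷ = 51.9 − 5·5 = 26.9; r = 29 − 26.9 = 2.1
x=6: ŷ = 51.9 − 5·6 = 21.9; r = 19.7 − 21.9 = -2.2
x=7: ŷ = 51.9 − 5·7 = 16.9; r = 16.3 − 16.9 = -0.6
x=8: ŷ = 51.9 − 5·8 = 11.9; r = 14.4 − 11.9 = 2.5
x=9: ŷ = 51.9 − 5·9 = 6.9; r = 5.6 − 6.9 = -1.3
x=10: ŷ = 51.9 − 5·10 = 1.9; r = 2 − 1.9 = 0.1
|r| > 2.15: x=6 (|r|=2.2), x=8 (|r|=2.5) → 2

2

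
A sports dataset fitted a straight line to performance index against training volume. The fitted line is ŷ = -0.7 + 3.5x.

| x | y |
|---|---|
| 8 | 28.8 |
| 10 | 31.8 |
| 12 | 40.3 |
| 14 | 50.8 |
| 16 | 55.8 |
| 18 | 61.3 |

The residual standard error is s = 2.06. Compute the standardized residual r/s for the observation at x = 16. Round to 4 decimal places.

0.2427

ŷ = -0.7 + 3.5·16 = 55.3
r = 55.8 − 55.3 = 0.5
r/s = 0.5 / 2.06 = 0.2427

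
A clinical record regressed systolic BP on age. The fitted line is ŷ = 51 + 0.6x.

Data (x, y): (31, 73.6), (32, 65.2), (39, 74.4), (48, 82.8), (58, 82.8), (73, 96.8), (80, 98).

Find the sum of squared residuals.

SSE = 64

x=31: ŷ = 51 + 0.6·31 = 69.6; e = 73.6 − 69.6 = 4
x=32: ŷ = 51 + 0.6·32 = 70.2; e = 65.2 − 70.2 = -5
x=39: ŷ = 51 + 0.6·39 = 74.4; e = 74.4 − 74.4 = 0
x=48: ŷ = 51 + 0.6·48 = 79.8; e = 82.8 − 79.8 = 3
x=58: ŷ = 51 + 0.6·58 = 85.8; e = 82.8 − 85.8 = -3
x=73: ŷ = 51 + 0.6·73 = 94.8; e = 96.8 − 94.8 = 2
x=80: ŷ = 51 + 0.6·80 = 99; e = 98 − 99 = -1
SSE = 16 + 25 + 0 + 9 + 9 + 4 + 1 = 64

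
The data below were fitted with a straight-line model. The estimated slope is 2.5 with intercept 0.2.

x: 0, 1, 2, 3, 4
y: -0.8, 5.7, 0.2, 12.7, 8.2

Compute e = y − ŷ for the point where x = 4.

ŷ = 0.2 + 2.5·4 = 10.2
e = 8.2 − 10.2 = -2

e = -2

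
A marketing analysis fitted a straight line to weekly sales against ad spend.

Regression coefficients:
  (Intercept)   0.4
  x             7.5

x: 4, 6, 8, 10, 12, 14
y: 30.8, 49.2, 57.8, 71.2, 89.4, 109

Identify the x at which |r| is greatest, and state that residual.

x = 10, r = -4.2

x=4: ŷ = 0.4 + 7.5·4 = 30.4; r = 30.8 − 30.4 = 0.4
x=6: ŷ = 0.4 + 7.5·6 = 45.4; r = 49.2 − 45.4 = 3.8
x=8: ŷ = 0.4 + 7.5·8 = 60.4; r = 57.8 − 60.4 = -2.6
x=10: ŷ = 0.4 + 7.5·10 = 75.4; r = 71.2 − 75.4 = -4.2
x=12: ŷ = 0.4 + 7.5·12 = 90.4; r = 89.4 − 90.4 = -1
x=14: ŷ = 0.4 + 7.5·14 = 105.4; r = 109 − 105.4 = 3.6
Largest |r| is 4.2 at x = 10, residual -4.2.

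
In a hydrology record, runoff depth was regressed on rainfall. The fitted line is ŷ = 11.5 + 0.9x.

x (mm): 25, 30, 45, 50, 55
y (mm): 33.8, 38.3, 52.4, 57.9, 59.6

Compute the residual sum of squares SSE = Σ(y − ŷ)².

SSE = 4.16

x=25: ŷ = 11.5 + 0.9·25 = 34; e = 33.8 − 34 = -0.2
x=30: ŷ = 11.5 + 0.9·30 = 38.5; e = 38.3 − 38.5 = -0.2
x=45: ŷ = 11.5 + 0.9·45 = 52; e = 52.4 − 52 = 0.4
x=50: ŷ = 11.5 + 0.9·50 = 56.5; e = 57.9 − 56.5 = 1.4
x=55: ŷ = 11.5 + 0.9·55 = 61; e = 59.6 − 61 = -1.4
SSE = 0.04 + 0.04 + 0.16 + 1.96 + 1.96 = 4.16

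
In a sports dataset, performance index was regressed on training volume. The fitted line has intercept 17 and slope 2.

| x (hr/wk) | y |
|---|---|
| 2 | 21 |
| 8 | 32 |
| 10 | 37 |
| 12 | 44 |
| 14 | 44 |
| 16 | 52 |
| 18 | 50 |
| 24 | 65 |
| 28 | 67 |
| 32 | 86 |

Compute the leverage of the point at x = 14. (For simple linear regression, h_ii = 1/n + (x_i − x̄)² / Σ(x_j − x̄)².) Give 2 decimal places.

x̄ = (2 + 8 + 10 + 12 + 14 + 16 + 18 + 24 + 28 + 32)/10 = 16.4
Σ(x − x̄)² = 207.36 + 70.56 + 40.96 + 19.36 + 5.76 + 0.16 + 2.56 + 57.76 + 134.56 + 243.36 = 782.4
h = 1/10 + (-2.4)²/782.4 = 0.1 + 0.00736196 = 0.11

h = 0.11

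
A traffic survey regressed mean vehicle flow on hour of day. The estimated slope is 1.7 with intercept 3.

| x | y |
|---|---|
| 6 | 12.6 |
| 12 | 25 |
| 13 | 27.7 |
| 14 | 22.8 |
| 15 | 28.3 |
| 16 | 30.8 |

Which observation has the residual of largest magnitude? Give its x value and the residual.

x=6: ŷ = 3 + 1.7·6 = 13.2; r = 12.6 − 13.2 = -0.6
x=12: ŷ = 3 + 1.7·12 = 23.4; r = 25 − 23.4 = 1.6
x=13: ŷ = 3 + 1.7·13 = 25.1; r = 27.7 − 25.1 = 2.6
x=14: ŷ = 3 + 1.7·14 = 26.8; r = 22.8 − 26.8 = -4
x=15: ŷ = 3 + 1.7·15 = 28.5; r = 28.3 − 28.5 = -0.2
x=16: ŷ = 3 + 1.7·16 = 30.2; r = 30.8 − 30.2 = 0.6
Largest |r| is 4 at x = 14, residual -4.

x = 14, r = -4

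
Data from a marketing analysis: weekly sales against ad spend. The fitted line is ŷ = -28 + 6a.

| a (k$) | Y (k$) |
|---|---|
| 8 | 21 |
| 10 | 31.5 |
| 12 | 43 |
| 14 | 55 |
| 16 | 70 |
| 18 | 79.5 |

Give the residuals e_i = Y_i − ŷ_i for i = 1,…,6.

a=8: ŷ = -28 + 6·8 = 20; e = 21 − 20 = 1
a=10: ŷ = -28 + 6·10 = 32; e = 31.5 − 32 = -0.5
a=12: ŷ = -28 + 6·12 = 44; e = 43 − 44 = -1
a=14: ŷ = -28 + 6·14 = 56; e = 55 − 56 = -1
a=16: ŷ = -28 + 6·16 = 68; e = 70 − 68 = 2
a=18: ŷ = -28 + 6·18 = 80; e = 79.5 − 80 = -0.5

1, -0.5, -1, -1, 2, -0.5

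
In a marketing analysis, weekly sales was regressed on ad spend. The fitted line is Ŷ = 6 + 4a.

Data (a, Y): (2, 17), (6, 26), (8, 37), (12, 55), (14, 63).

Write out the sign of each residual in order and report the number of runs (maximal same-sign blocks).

3 runs

a=2: Ŷ = 6 + 4·2 = 14; r = 17 − 14 = 3
a=6: Ŷ = 6 + 4·6 = 30; r = 26 − 30 = -4
a=8: Ŷ = 6 + 4·8 = 38; r = 37 − 38 = -1
a=12: Ŷ = 6 + 4·12 = 54; r = 55 − 54 = 1
a=14: Ŷ = 6 + 4·14 = 62; r = 63 − 62 = 1
Signs: + − − + +
Runs: +×1, −×2, +×2 → 3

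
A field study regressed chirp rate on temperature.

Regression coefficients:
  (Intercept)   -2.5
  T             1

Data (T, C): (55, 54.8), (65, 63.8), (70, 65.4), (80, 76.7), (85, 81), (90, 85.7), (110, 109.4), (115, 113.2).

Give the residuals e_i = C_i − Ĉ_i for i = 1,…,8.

T=55: Ĉ = -2.5 + 55 = 52.5; e = 54.8 − 52.5 = 2.3
T=65: Ĉ = -2.5 + 65 = 62.5; e = 63.8 − 62.5 = 1.3
T=70: Ĉ = -2.5 + 70 = 67.5; e = 65.4 − 67.5 = -2.1
T=80: Ĉ = -2.5 + 80 = 77.5; e = 76.7 − 77.5 = -0.8
T=85: Ĉ = -2.5 + 85 = 82.5; e = 81 − 82.5 = -1.5
T=90: Ĉ = -2.5 + 90 = 87.5; e = 85.7 − 87.5 = -1.8
T=110: Ĉ = -2.5 + 110 = 107.5; e = 109.4 − 107.5 = 1.9
T=115: Ĉ = -2.5 + 115 = 112.5; e = 113.2 − 112.5 = 0.7

2.3, 1.3, -2.1, -0.8, -1.5, -1.8, 1.9, 0.7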